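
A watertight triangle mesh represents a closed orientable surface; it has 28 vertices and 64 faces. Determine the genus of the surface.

3

Every face is a triangle, so 2E = 3·64 = 192, giving E = 96.
χ = V − E + F = 28 − 96 + 64 = -4.
For a closed orientable surface χ = 2 − 2g, so g = (2 − (-4))/2 = 3.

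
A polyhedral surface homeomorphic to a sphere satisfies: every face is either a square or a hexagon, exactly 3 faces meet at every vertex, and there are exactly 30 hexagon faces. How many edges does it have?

Let x be the number of squares; then F = 30 + x.
Edge–face incidences: 2E = 6·30 + 4·x = 180 + 4x.
Every vertex has degree 3, so 3V = 2E.
Euler: V − E + F = 2 ⇒ (2E)/3 − E + (30 + x) = 2.
Multiply by 6: 2·(2E) − 3·(2E) + 6·(30 + x) = 12, i.e. 180 + 6x − (180 + 4x) = 12.
Collecting terms: 2x = 12, so x = 6.
Then 2E = 180 + 4·6 = 204, so E = 102, V = 2E/3 = 68, F = 30 + 6 = 36.

102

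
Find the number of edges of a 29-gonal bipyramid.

A bipyramid over an n-gon has 2n triangular faces and n + 2 vertices: V = 29 + 2 = 31, E = 3·29 = 87, F = 2·29 = 58.

87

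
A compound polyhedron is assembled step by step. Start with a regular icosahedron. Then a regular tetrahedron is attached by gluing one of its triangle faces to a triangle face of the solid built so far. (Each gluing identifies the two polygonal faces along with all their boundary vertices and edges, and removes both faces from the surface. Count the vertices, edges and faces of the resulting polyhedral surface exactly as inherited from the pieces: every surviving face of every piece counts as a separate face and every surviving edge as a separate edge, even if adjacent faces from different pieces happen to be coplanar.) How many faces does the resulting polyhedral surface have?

22

A regular icosahedron: V=12, E=30, F=20.
Attach a regular tetrahedron (V=4, E=6, F=4) along a 3-gon: merge 3 vertices and 3 edges, delete both glued faces → V=13, E=33, F=22.
Check: V − E + F = 13 − 33 + 22 = 2.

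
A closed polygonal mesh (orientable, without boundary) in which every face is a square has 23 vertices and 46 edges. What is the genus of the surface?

1

Every face is a square and each edge borders two faces, so 4F = 2·46, giving F = 23.
χ = V − E + F = 23 − 46 + 23 = 0.
For a closed orientable surface χ = 2 − 2g, so g = (2 − (0))/2 = 1.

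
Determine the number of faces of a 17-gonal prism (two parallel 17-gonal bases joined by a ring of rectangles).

19

A prism on an n-gon has two n-gon bases and n rectangular sides: V = 2·17 = 34, E = 3·17 = 51, F = 17 + 2 = 19.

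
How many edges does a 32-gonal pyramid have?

A pyramid on an n-gon base has one n-gon and n triangles: V = 32 + 1 = 33, E = 2·32 = 64, F = 32 + 1 = 33.
Check: V − E + F = 33 − 64 + 33 = 2.

64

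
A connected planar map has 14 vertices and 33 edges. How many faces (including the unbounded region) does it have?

21

Euler's formula for a connected plane graph: V − E + F = 2, so F = 2 − 14 + 33 = 21.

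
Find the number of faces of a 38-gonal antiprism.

78

An antiprism on an n-gon has two n-gon caps and 2n triangles: V = 2·38 = 76, E = 4·38 = 152, F = 2·38 + 2 = 78.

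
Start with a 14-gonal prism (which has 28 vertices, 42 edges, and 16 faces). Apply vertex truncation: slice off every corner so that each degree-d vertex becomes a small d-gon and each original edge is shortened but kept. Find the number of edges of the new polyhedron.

Truncation replaces each original edge-end by a new vertex, so V′ = 2E = 84.
Each original edge survives, and each old vertex of degree d contributes d new edges; summing degrees gives Σd = 2E, so E′ = E + 2E = 3E = 126.
Each original face survives and each original vertex becomes one new face: F′ = F + V = 44.

126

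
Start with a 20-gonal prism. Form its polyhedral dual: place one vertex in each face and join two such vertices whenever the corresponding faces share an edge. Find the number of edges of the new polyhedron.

60

The base solid has V = 40, E = 60, F = 22.
The dual swaps V and F and preserves E: V′ = F = 22, E′ = E = 60, F′ = V = 40.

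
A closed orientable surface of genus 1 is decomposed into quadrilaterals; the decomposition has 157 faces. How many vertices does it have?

χ = 2 − 2·1 = 0, and every face is a square so 4F = 2E.
E = 4·157/2 = 314. Then V = 0 + E − F = 0 + 314 − 157 = 157.

157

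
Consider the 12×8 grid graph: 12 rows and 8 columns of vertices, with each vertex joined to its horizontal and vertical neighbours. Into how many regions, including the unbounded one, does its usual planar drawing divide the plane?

The grid has V = 12·8 = 96 vertices and E = 12·7 + 8·11 = 172 edges.
F = 2 − V + E = 2 − 96 + 172 = 78.

78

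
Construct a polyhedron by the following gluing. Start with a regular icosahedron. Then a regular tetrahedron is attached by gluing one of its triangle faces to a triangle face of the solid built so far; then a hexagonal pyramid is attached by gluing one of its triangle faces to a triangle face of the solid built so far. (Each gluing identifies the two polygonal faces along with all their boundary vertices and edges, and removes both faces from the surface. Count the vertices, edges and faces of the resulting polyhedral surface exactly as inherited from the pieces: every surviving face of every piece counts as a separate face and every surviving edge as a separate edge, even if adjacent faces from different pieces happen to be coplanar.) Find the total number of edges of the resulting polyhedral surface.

A regular icosahedron: V=12, E=30, F=20.
Attach a regular tetrahedron (V=4, E=6, F=4) along a 3-gon: merge 3 vertices and 3 edges, delete both glued faces → V=13, E=33, F=22.
Attach a hexagonal pyramid (V=7, E=12, F=7) along a 3-gon: merge 3 vertices and 3 edges, delete both glued faces → V=17, E=42, F=27.
Check: V − E + F = 17 − 42 + 27 = 2.

42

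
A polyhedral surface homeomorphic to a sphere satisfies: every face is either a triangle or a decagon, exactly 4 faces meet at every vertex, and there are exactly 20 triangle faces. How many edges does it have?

Let x be the number of decagons; then F = 20 + x.
Edge–face incidences: 2E = 3·20 + 10·x = 60 + 10x.
Every vertex has degree 4, so 4V = 2E.
Euler: V − E + F = 2 ⇒ (2E)/4 − E + (20 + x) = 2.
Multiply by 8: 2·(2E) − 4·(2E) + 8·(20 + x) = 16, i.e. 160 + 8x − 2·(60 + 10x) = 16.
Collecting terms: −12x + 40 = 16, so −12x = −24, so x = 2.
Then 2E = 60 + 10·2 = 80, so E = 40, V = 2E/4 = 20, F = 20 + 2 = 22.

40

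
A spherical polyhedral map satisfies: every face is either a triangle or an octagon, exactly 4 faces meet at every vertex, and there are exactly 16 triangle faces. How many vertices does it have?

16

Let x be the number of octagons; then F = 16 + x.
Edge–face incidences: 2E = 3·16 + 8·x = 48 + 8x.
Every vertex has degree 4, so 4V = 2E.
Euler: V − E + F = 2 ⇒ (2E)/4 − E + (16 + x) = 2.
Multiply by 8: 2·(2E) − 4·(2E) + 8·(16 + x) = 16, i.e. 128 + 8x − 2·(48 + 8x) = 16.
Collecting terms: −8x + 32 = 16, so −8x = −16, so x = 2.
Then 2E = 48 + 8·2 = 64, so E = 32, V = 2E/4 = 16, F = 16 + 2 = 18.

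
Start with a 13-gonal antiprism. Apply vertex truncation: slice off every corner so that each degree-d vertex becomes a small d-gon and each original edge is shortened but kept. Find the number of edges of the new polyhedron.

156

The base solid has V = 26, E = 52, F = 28.
Truncation replaces each original edge-end by a new vertex, so V′ = 2E = 104.
Each original edge survives, and each old vertex of degree d contributes d new edges; summing degrees gives Σd = 2E, so E′ = E + 2E = 3E = 156.
Each original face survives and each original vertex becomes one new face: F′ = F + V = 54.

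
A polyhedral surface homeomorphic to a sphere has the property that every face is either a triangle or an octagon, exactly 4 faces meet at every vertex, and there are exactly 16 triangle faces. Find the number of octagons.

Let x be the number of octagons; then F = 16 + x.
Edge–face incidences: 2E = 3·16 + 8·x = 48 + 8x.
Every vertex has degree 4, so 4V = 2E.
Euler: V − E + F = 2 ⇒ (2E)/4 − E + (16 + x) = 2.
Multiply by 8: 2·(2E) − 4·(2E) + 8·(16 + x) = 16, i.e. 128 + 8x − 2·(48 + 8x) = 16.
Collecting terms: −8x + 32 = 16, so −8x = −16, so x = 2.
Then 2E = 48 + 8·2 = 64, so E = 32, V = 2E/4 = 16, F = 16 + 2 = 18.

2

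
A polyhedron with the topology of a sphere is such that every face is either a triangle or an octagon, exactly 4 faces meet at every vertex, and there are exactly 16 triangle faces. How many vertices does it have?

16

Let x be the number of octagons; then F = 16 + x.
Edge–face incidences: 2E = 3·16 + 8·x = 48 + 8x.
Every vertex has degree 4, so 4V = 2E.
Euler: V − E + F = 2 ⇒ (2E)/4 − E + (16 + x) = 2.
Multiply by 8: 2·(2E) − 4·(2E) + 8·(16 + x) = 16, i.e. 128 + 8x − 2·(48 + 8x) = 16.
Collecting terms: −8x + 32 = 16, so −8x = −16, so x = 2.
Then 2E = 48 + 8·2 = 64, so E = 32, V = 2E/4 = 16, F = 16 + 2 = 18.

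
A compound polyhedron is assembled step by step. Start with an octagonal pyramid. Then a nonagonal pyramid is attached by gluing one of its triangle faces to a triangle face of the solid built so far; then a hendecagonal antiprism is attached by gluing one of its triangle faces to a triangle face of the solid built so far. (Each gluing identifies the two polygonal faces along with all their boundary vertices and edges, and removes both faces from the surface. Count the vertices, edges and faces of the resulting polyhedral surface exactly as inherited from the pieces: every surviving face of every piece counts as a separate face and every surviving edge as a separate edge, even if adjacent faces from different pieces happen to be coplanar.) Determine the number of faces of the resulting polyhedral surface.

39

An octagonal pyramid: V=9, E=16, F=9.
Attach a nonagonal pyramid (V=10, E=18, F=10) along a 3-gon: merge 3 vertices and 3 edges, delete both glued faces → V=16, E=31, F=17.
Attach a hendecagonal antiprism (V=22, E=44, F=24) along a 3-gon: merge 3 vertices and 3 edges, delete both glued faces → V=35, E=72, F=39.
Check: V − E + F = 35 − 72 + 39 = 2.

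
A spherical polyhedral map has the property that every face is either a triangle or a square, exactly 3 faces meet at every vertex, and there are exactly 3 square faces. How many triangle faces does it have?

Let x be the number of triangles; then F = 3 + x.
Edge–face incidences: 2E = 4·3 + 3·x = 12 + 3x.
Every vertex has degree 3, so 3V = 2E.
Euler: V − E + F = 2 ⇒ (2E)/3 − E + (3 + x) = 2.
Multiply by 6: 2·(2E) − 3·(2E) + 6·(3 + x) = 12, i.e. 18 + 6x − (12 + 3x) = 12.
Collecting terms: 3x + 6 = 12, so 3x = 6, so x = 2.
Then 2E = 12 + 3·2 = 18, so E = 9, V = 2E/3 = 6, F = 3 + 2 = 5.

2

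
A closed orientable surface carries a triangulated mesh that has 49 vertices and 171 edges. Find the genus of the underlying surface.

Every face is a triangle and each edge borders two faces, so 3F = 2·171, giving F = 114.
χ = V − E + F = 49 − 171 + 114 = -8.
For a closed orientable surface χ = 2 − 2g, so g = (2 − (-8))/2 = 5.

5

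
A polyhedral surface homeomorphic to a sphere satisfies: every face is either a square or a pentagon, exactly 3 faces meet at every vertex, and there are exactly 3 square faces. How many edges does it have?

21

Let x be the number of pentagons; then F = 3 + x.
Edge–face incidences: 2E = 4·3 + 5·x = 12 + 5x.
Every vertex has degree 3, so 3V = 2E.
Euler: V − E + F = 2 ⇒ (2E)/3 − E + (3 + x) = 2.
Multiply by 6: 2·(2E) − 3·(2E) + 6·(3 + x) = 12, i.e. 18 + 6x − (12 + 5x) = 12.
Collecting terms: x + 6 = 12, so x = 6.
Then 2E = 12 + 5·6 = 42, so E = 21, V = 2E/3 = 14, F = 3 + 6 = 9.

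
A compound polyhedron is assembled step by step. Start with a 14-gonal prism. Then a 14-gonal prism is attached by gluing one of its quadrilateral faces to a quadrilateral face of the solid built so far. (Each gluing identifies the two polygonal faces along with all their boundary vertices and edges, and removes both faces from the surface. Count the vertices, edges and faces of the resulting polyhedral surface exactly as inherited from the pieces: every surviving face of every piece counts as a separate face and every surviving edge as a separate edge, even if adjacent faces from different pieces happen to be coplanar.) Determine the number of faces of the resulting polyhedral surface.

30

A 14-gonal prism: V=28, E=42, F=16.
Attach a 14-gonal prism (V=28, E=42, F=16) along a 4-gon: merge 4 vertices and 4 edges, delete both glued faces → V=52, E=80, F=30.
Check: V − E + F = 52 − 80 + 30 = 2.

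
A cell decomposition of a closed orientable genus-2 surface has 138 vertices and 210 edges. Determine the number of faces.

For a closed orientable surface of genus 2, χ = 2 − 2·2 = -2.
F = -2 − V + E = -2 − 138 + 210 = 70.

70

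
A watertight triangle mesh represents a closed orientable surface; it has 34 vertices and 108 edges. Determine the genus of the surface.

2

Every face is a triangle and each edge borders two faces, so 3F = 2·108, giving F = 72.
χ = V − E + F = 34 − 108 + 72 = -2.
For a closed orientable surface χ = 2 − 2g, so g = (2 − (-2))/2 = 2.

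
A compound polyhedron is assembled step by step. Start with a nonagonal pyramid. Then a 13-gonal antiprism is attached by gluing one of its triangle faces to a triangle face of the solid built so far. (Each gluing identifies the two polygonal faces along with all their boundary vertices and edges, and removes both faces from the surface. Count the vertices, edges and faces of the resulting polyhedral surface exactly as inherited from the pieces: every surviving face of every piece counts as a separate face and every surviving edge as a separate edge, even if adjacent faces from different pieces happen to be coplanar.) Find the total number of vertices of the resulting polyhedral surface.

A nonagonal pyramid: V=10, E=18, F=10.
Attach a 13-gonal antiprism (V=26, E=52, F=28) along a 3-gon: merge 3 vertices and 3 edges, delete both glued faces → V=33, E=67, F=36.
Check: V − E + F = 33 − 67 + 36 = 2.

33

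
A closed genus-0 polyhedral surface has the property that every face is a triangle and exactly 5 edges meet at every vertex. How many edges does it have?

Each face has 3 edges and each edge borders two faces, so 2E = 3F.
Each vertex has degree 5, so 5V = 2E and hence V = 3F/5.
Euler: V − E + F = 2 ⇒ (3F/5) − (3F/2) + F = 2.
Multiply by 10: (6 − 15 + 10)F = 20, i.e. 1F = 20.
So F = 20, E = 3·20/2 = 30, V = 3·20/5 = 12.

30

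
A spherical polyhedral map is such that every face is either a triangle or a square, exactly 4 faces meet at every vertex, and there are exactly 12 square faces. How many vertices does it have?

18

Let x be the number of triangles; then F = 12 + x.
Edge–face incidences: 2E = 4·12 + 3·x = 48 + 3x.
Every vertex has degree 4, so 4V = 2E.
Euler: V − E + F = 2 ⇒ (2E)/4 − E + (12 + x) = 2.
Multiply by 8: 2·(2E) − 4·(2E) + 8·(12 + x) = 16, i.e. 96 + 8x − 2·(48 + 3x) = 16.
Collecting terms: 2x = 16, so x = 8.
Then 2E = 48 + 3·8 = 72, so E = 36, V = 2E/4 = 18, F = 12 + 8 = 20.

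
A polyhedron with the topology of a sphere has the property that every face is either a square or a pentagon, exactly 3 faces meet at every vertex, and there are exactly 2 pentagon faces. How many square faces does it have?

Let x be the number of squares; then F = 2 + x.
Edge–face incidences: 2E = 5·2 + 4·x = 10 + 4x.
Every vertex has degree 3, so 3V = 2E.
Euler: V − E + F = 2 ⇒ (2E)/3 − E + (2 + x) = 2.
Multiply by 6: 2·(2E) − 3·(2E) + 6·(2 + x) = 12, i.e. 12 + 6x − (10 + 4x) = 12.
Collecting terms: 2x + 2 = 12, so 2x = 10, so x = 5.
Then 2E = 10 + 4·5 = 30, so E = 15, V = 2E/3 = 10, F = 2 + 5 = 7.

5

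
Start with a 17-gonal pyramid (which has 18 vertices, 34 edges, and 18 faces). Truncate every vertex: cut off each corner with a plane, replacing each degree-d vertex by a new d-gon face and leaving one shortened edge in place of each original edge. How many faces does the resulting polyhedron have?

Truncation replaces each original edge-end by a new vertex, so V′ = 2E = 68.
Each original edge survives, and each old vertex of degree d contributes d new edges; summing degrees gives Σd = 2E, so E′ = E + 2E = 3E = 102.
Each original face survives and each original vertex becomes one new face: F′ = F + V = 36.

36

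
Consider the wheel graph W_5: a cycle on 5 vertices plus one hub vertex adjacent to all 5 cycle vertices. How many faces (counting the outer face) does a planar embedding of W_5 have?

W_5 has V = 5 + 1 = 6 vertices and E = 2·5 = 10 edges.
By Euler's formula F = 2 − V + E = 2 − 6 + 10 = 6.

6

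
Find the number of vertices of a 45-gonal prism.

90

A prism on an n-gon has two n-gon bases and n rectangular sides: V = 2·45 = 90, E = 3·45 = 135, F = 45 + 2 = 47.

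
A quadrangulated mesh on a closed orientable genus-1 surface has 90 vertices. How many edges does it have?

180

χ = 2 − 2·1 = 0, and every face is a square so 4F = 2E.
V − E + F = 0 with E = 4F/2 gives 90 − (4/2 − 1)·F = 0, so F = 90 and E = 180.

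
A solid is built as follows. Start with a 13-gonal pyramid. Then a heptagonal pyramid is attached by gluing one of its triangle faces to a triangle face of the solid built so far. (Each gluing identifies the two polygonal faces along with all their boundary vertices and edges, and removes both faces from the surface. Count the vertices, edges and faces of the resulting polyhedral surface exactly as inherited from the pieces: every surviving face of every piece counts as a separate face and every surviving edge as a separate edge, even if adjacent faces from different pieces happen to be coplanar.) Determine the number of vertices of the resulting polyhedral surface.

A 13-gonal pyramid: V=14, E=26, F=14.
Attach a heptagonal pyramid (V=8, E=14, F=8) along a 3-gon: merge 3 vertices and 3 edges, delete both glued faces → V=19, E=37, F=20.
Check: V − E + F = 19 − 37 + 20 = 2.

19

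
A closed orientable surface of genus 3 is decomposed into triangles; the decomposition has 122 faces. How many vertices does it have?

χ = 2 − 2·3 = -4, and every face is a triangle so 3F = 2E.
E = 3·122/2 = 183. Then V = -4 + E − F = -4 + 183 − 122 = 57.

57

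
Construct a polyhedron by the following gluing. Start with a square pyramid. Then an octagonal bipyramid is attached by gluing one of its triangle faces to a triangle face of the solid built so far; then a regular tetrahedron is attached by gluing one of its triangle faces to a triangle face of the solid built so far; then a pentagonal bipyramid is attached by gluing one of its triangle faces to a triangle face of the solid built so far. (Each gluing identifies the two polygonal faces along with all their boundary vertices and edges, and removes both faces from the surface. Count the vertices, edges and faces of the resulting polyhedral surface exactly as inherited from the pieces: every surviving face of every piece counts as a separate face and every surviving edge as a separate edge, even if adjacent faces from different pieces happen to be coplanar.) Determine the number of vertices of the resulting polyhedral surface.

17

A square pyramid: V=5, E=8, F=5.
Attach an octagonal bipyramid (V=10, E=24, F=16) along a 3-gon: merge 3 vertices and 3 edges, delete both glued faces → V=12, E=29, F=19.
Attach a regular tetrahedron (V=4, E=6, F=4) along a 3-gon: merge 3 vertices and 3 edges, delete both glued faces → V=13, E=32, F=21.
Attach a pentagonal bipyramid (V=7, E=15, F=10) along a 3-gon: merge 3 vertices and 3 edges, delete both glued faces → V=17, E=44, F=29.
Check: V − E + F = 17 − 44 + 29 = 2.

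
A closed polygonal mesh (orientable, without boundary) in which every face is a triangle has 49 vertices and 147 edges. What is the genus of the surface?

Every face is a triangle and each edge borders two faces, so 3F = 2·147, giving F = 98.
χ = V − E + F = 49 − 147 + 98 = 0.
For a closed orientable surface χ = 2 − 2g, so g = (2 − (0))/2 = 1.

1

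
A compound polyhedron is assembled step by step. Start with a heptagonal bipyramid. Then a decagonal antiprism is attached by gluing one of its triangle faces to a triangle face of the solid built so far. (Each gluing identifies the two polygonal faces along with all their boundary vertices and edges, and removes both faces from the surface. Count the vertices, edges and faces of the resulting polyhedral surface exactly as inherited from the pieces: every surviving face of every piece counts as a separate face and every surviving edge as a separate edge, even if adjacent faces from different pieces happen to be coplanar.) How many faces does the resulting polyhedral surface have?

A heptagonal bipyramid: V=9, E=21, F=14.
Attach a decagonal antiprism (V=20, E=40, F=22) along a 3-gon: merge 3 vertices and 3 edges, delete both glued faces → V=26, E=58, F=34.
Check: V − E + F = 26 − 58 + 34 = 2.

34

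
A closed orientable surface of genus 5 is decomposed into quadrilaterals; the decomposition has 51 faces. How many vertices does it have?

43

χ = 2 − 2·5 = -8, and every face is a square so 4F = 2E.
E = 4·51/2 = 102. Then V = -8 + E − F = -8 + 102 − 51 = 43.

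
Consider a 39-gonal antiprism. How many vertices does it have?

An antiprism on an n-gon has two n-gon caps and 2n triangles: V = 2·39 = 78, E = 4·39 = 156, F = 2·39 + 2 = 80.

78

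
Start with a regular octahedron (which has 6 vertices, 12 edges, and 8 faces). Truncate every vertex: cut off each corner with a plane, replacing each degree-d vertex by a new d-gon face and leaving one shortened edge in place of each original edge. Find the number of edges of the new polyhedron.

Truncation replaces each original edge-end by a new vertex, so V′ = 2E = 24.
Each original edge survives, and each old vertex of degree d contributes d new edges; summing degrees gives Σd = 2E, so E′ = E + 2E = 3E = 36.
Each original face survives and each original vertex becomes one new face: F′ = F + V = 14.

36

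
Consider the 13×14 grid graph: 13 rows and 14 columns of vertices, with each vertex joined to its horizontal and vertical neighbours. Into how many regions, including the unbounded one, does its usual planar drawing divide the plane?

157

The grid has V = 13·14 = 182 vertices and E = 13·13 + 14·12 = 337 edges.
F = 2 − V + E = 2 − 182 + 337 = 157.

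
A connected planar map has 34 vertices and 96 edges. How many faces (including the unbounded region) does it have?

64

Euler's formula for a connected plane graph: V − E + F = 2, so F = 2 − 34 + 96 = 64.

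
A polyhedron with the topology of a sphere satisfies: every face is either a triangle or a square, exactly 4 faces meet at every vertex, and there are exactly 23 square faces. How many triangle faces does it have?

Let x be the number of triangles; then F = 23 + x.
Edge–face incidences: 2E = 4·23 + 3·x = 92 + 3x.
Every vertex has degree 4, so 4V = 2E.
Euler: V − E + F = 2 ⇒ (2E)/4 − E + (23 + x) = 2.
Multiply by 8: 2·(2E) − 4·(2E) + 8·(23 + x) = 16, i.e. 184 + 8x − 2·(92 + 3x) = 16.
Collecting terms: 2x = 16, so x = 8.
Then 2E = 92 + 3·8 = 116, so E = 58, V = 2E/4 = 29, F = 23 + 8 = 31.

8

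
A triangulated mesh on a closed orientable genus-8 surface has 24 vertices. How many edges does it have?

χ = 2 − 2·8 = -14, and every face is a triangle so 3F = 2E.
V − E + F = -14 with E = 3F/2 gives 24 − (3/2 − 1)·F = -14, so F = 76 and E = 114.

114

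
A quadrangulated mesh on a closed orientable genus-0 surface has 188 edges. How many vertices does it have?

χ = 2 − 2·0 = 2, and every face is a square so 4F = 2E.
F = 2E/4 = 94. Then V = 2 + E − F = 2 + 188 − 94 = 96.

96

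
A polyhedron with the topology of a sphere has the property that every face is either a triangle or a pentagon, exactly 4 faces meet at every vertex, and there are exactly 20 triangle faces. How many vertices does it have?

30

Let x be the number of pentagons; then F = 20 + x.
Edge–face incidences: 2E = 3·20 + 5·x = 60 + 5x.
Every vertex has degree 4, so 4V = 2E.
Euler: V − E + F = 2 ⇒ (2E)/4 − E + (20 + x) = 2.
Multiply by 8: 2·(2E) − 4·(2E) + 8·(20 + x) = 16, i.e. 160 + 8x − 2·(60 + 5x) = 16.
Collecting terms: −2x + 40 = 16, so −2x = −24, so x = 12.
Then 2E = 60 + 5·12 = 120, so E = 60, V = 2E/4 = 30, F = 20 + 12 = 32.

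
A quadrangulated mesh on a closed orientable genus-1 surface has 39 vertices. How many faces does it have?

39

χ = 2 − 2·1 = 0, and every face is a square so 4F = 2E.
V − E + F = 0 with E = 4F/2 gives 39 − (4/2 − 1)·F = 0, so F = 39 and E = 78.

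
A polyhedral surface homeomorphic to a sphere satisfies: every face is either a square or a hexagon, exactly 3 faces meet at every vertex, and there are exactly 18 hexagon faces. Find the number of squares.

Let x be the number of squares; then F = 18 + x.
Edge–face incidences: 2E = 6·18 + 4·x = 108 + 4x.
Every vertex has degree 3, so 3V = 2E.
Euler: V − E + F = 2 ⇒ (2E)/3 − E + (18 + x) = 2.
Multiply by 6: 2·(2E) − 3·(2E) + 6·(18 + x) = 12, i.e. 108 + 6x − (108 + 4x) = 12.
Collecting terms: 2x = 12, so x = 6.
Then 2E = 108 + 4·6 = 132, so E = 66, V = 2E/3 = 44, F = 18 + 6 = 24.

6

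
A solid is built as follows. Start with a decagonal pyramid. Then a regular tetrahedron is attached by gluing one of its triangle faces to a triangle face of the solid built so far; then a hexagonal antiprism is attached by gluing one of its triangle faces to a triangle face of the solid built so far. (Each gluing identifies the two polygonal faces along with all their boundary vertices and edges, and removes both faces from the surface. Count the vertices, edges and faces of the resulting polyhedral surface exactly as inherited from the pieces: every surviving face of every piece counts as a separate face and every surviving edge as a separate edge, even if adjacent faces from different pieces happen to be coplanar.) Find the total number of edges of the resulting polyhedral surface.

A decagonal pyramid: V=11, E=20, F=11.
Attach a regular tetrahedron (V=4, E=6, F=4) along a 3-gon: merge 3 vertices and 3 edges, delete both glued faces → V=12, E=23, F=13.
Attach a hexagonal antiprism (V=12, E=24, F=14) along a 3-gon: merge 3 vertices and 3 edges, delete both glued faces → V=21, E=44, F=25.
Check: V − E + F = 21 − 44 + 25 = 2.

44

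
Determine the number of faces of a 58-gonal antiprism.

An antiprism on an n-gon has two n-gon caps and 2n triangles: V = 2·58 = 116, E = 4·58 = 232, F = 2·58 + 2 = 118.
Check: V − E + F = 116 − 232 + 118 = 2.

118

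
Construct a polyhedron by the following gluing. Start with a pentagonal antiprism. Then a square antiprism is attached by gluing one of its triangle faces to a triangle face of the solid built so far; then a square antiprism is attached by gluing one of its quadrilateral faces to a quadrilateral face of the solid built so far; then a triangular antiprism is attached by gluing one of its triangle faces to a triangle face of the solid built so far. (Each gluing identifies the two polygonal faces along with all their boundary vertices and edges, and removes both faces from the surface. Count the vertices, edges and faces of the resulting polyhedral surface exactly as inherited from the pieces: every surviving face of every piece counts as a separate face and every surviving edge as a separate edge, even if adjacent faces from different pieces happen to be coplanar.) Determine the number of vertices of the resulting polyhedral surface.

22

A pentagonal antiprism: V=10, E=20, F=12.
Attach a square antiprism (V=8, E=16, F=10) along a 3-gon: merge 3 vertices and 3 edges, delete both glued faces → V=15, E=33, F=20.
Attach a square antiprism (V=8, E=16, F=10) along a 4-gon: merge 4 vertices and 4 edges, delete both glued faces → V=19, E=45, F=28.
Attach a triangular antiprism (V=6, E=12, F=8) along a 3-gon: merge 3 vertices and 3 edges, delete both glued faces → V=22, E=54, F=34.
Check: V − E + F = 22 − 54 + 34 = 2.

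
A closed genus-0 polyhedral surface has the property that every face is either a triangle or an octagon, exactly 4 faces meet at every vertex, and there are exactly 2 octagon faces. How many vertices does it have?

Let x be the number of triangles; then F = 2 + x.
Edge–face incidences: 2E = 8·2 + 3·x = 16 + 3x.
Every vertex has degree 4, so 4V = 2E.
Euler: V − E + F = 2 ⇒ (2E)/4 − E + (2 + x) = 2.
Multiply by 8: 2·(2E) − 4·(2E) + 8·(2 + x) = 16, i.e. 16 + 8x − 2·(16 + 3x) = 16.
Collecting terms: 2x − 16 = 16, so 2x = 32, so x = 16.
Then 2E = 16 + 3·16 = 64, so E = 32, V = 2E/4 = 16, F = 2 + 16 = 18.

16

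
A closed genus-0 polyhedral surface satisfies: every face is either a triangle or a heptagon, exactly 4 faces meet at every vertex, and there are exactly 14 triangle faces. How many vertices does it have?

14

Let x be the number of heptagons; then F = 14 + x.
Edge–face incidences: 2E = 3·14 + 7·x = 42 + 7x.
Every vertex has degree 4, so 4V = 2E.
Euler: V − E + F = 2 ⇒ (2E)/4 − E + (14 + x) = 2.
Multiply by 8: 2·(2E) − 4·(2E) + 8·(14 + x) = 16, i.e. 112 + 8x − 2·(42 + 7x) = 16.
Collecting terms: −6x + 28 = 16, so −6x = −12, so x = 2.
Then 2E = 42 + 7·2 = 56, so E = 28, V = 2E/4 = 14, F = 14 + 2 = 16.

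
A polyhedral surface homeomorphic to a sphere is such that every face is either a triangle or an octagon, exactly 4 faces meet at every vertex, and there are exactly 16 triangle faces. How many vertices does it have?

16

Let x be the number of octagons; then F = 16 + x.
Edge–face incidences: 2E = 3·16 + 8·x = 48 + 8x.
Every vertex has degree 4, so 4V = 2E.
Euler: V − E + F = 2 ⇒ (2E)/4 − E + (16 + x) = 2.
Multiply by 8: 2·(2E) − 4·(2E) + 8·(16 + x) = 16, i.e. 128 + 8x − 2·(48 + 8x) = 16.
Collecting terms: −8x + 32 = 16, so −8x = −16, so x = 2.
Then 2E = 48 + 8·2 = 64, so E = 32, V = 2E/4 = 16, F = 16 + 2 = 18.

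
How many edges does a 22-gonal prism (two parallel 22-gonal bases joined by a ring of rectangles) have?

66

A prism on an n-gon has two n-gon bases and n rectangular sides: V = 2·22 = 44, E = 3·22 = 66, F = 22 + 2 = 24.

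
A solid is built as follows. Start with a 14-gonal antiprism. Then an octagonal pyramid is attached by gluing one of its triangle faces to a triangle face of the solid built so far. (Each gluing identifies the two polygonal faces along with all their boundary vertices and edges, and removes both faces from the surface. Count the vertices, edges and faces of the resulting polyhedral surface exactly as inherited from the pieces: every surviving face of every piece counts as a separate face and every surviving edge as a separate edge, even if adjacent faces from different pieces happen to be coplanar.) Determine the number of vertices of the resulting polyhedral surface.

A 14-gonal antiprism: V=28, E=56, F=30.
Attach an octagonal pyramid (V=9, E=16, F=9) along a 3-gon: merge 3 vertices and 3 edges, delete both glued faces → V=34, E=69, F=37.
Check: V − E + F = 34 − 69 + 37 = 2.

34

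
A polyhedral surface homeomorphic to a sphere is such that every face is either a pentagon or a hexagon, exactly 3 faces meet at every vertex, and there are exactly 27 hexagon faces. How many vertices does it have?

74

Let x be the number of pentagons; then F = 27 + x.
Edge–face incidences: 2E = 6·27 + 5·x = 162 + 5x.
Every vertex has degree 3, so 3V = 2E.
Euler: V − E + F = 2 ⇒ (2E)/3 − E + (27 + x) = 2.
Multiply by 6: 2·(2E) − 3·(2E) + 6·(27 + x) = 12, i.e. 162 + 6x − (162 + 5x) = 12.
Collecting terms: x = 12.
Then 2E = 162 + 5·12 = 222, so E = 111, V = 2E/3 = 74, F = 27 + 12 = 39.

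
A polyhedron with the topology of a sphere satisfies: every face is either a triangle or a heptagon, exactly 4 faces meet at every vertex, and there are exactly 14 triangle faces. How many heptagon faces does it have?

Let x be the number of heptagons; then F = 14 + x.
Edge–face incidences: 2E = 3·14 + 7·x = 42 + 7x.
Every vertex has degree 4, so 4V = 2E.
Euler: V − E + F = 2 ⇒ (2E)/4 − E + (14 + x) = 2.
Multiply by 8: 2·(2E) − 4·(2E) + 8·(14 + x) = 16, i.e. 112 + 8x − 2·(42 + 7x) = 16.
Collecting terms: −6x + 28 = 16, so −6x = −12, so x = 2.
Then 2E = 42 + 7·2 = 56, so E = 28, V = 2E/4 = 14, F = 14 + 2 = 16.

2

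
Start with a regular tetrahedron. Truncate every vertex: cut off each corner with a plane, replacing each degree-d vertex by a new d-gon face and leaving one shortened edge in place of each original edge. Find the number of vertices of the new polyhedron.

The base solid has V = 4, E = 6, F = 4.
Truncation replaces each original edge-end by a new vertex, so V′ = 2E = 12.
Each original edge survives, and each old vertex of degree d contributes d new edges; summing degrees gives Σd = 2E, so E′ = E + 2E = 3E = 18.
Each original face survives and each original vertex becomes one new face: F′ = F + V = 8.

12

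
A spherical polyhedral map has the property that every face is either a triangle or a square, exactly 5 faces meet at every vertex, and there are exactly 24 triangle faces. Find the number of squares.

2

Let x be the number of squares; then F = 24 + x.
Edge–face incidences: 2E = 3·24 + 4·x = 72 + 4x.
Every vertex has degree 5, so 5V = 2E.
Euler: V − E + F = 2 ⇒ (2E)/5 − E + (24 + x) = 2.
Multiply by 10: 2·(2E) − 5·(2E) + 10·(24 + x) = 20, i.e. 240 + 10x − 3·(72 + 4x) = 20.
Collecting terms: −2x + 24 = 20, so −2x = −4, so x = 2.
Then 2E = 72 + 4·2 = 80, so E = 40, V = 2E/5 = 16, F = 24 + 2 = 26.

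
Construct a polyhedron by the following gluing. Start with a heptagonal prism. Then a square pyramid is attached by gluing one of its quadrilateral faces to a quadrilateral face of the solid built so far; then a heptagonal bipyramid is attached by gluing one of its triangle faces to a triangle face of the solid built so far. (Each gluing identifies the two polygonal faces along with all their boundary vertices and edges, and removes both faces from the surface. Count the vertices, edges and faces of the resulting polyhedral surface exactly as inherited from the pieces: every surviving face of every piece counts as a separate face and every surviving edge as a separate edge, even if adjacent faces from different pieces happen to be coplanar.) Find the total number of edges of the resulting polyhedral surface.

43

A heptagonal prism: V=14, E=21, F=9.
Attach a square pyramid (V=5, E=8, F=5) along a 4-gon: merge 4 vertices and 4 edges, delete both glued faces → V=15, E=25, F=12.
Attach a heptagonal bipyramid (V=9, E=21, F=14) along a 3-gon: merge 3 vertices and 3 edges, delete both glued faces → V=21, E=43, F=24.
Check: V − E + F = 21 − 43 + 24 = 2.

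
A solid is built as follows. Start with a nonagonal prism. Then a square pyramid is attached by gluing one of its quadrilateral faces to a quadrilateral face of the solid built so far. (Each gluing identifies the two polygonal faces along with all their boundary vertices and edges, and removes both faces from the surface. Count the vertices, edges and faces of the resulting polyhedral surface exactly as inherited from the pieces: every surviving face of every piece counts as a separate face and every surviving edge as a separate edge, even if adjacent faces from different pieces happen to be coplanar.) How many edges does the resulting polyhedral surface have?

A nonagonal prism: V=18, E=27, F=11.
Attach a square pyramid (V=5, E=8, F=5) along a 4-gon: merge 4 vertices and 4 edges, delete both glued faces → V=19, E=31, F=14.
Check: V − E + F = 19 − 31 + 14 = 2.

31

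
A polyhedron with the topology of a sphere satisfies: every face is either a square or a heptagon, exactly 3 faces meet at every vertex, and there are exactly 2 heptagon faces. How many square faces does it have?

7

Let x be the number of squares; then F = 2 + x.
Edge–face incidences: 2E = 7·2 + 4·x = 14 + 4x.
Every vertex has degree 3, so 3V = 2E.
Euler: V − E + F = 2 ⇒ (2E)/3 − E + (2 + x) = 2.
Multiply by 6: 2·(2E) − 3·(2E) + 6·(2 + x) = 12, i.e. 12 + 6x − (14 + 4x) = 12.
Collecting terms: 2x − 2 = 12, so 2x = 14, so x = 7.
Then 2E = 14 + 4·7 = 42, so E = 21, V = 2E/3 = 14, F = 2 + 7 = 9.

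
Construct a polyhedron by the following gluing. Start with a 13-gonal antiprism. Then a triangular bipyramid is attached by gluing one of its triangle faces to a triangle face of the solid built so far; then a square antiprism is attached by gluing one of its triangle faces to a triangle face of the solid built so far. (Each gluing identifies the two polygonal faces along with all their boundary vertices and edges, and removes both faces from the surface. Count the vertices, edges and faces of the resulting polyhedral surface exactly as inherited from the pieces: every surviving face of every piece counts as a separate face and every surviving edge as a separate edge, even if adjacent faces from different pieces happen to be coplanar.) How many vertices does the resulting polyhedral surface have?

A 13-gonal antiprism: V=26, E=52, F=28.
Attach a triangular bipyramid (V=5, E=9, F=6) along a 3-gon: merge 3 vertices and 3 edges, delete both glued faces → V=28, E=58, F=32.
Attach a square antiprism (V=8, E=16, F=10) along a 3-gon: merge 3 vertices and 3 edges, delete both glued faces → V=33, E=71, F=40.
Check: V − E + F = 33 − 71 + 40 = 2.

33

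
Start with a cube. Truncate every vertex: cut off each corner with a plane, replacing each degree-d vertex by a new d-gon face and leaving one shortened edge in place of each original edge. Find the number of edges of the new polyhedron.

The base solid has V = 8, E = 12, F = 6.
Truncation replaces each original edge-end by a new vertex, so V′ = 2E = 24.
Each original edge survives, and each old vertex of degree d contributes d new edges; summing degrees gives Σd = 2E, so E′ = E + 2E = 3E = 36.
Each original face survives and each original vertex becomes one new face: F′ = F + V = 14.

36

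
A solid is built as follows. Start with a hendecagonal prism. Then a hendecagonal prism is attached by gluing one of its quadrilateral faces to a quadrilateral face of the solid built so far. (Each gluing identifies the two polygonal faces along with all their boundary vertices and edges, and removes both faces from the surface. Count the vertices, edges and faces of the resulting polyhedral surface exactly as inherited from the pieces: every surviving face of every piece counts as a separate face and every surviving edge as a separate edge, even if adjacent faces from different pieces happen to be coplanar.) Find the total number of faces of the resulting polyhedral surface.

24

A hendecagonal prism: V=22, E=33, F=13.
Attach a hendecagonal prism (V=22, E=33, F=13) along a 4-gon: merge 4 vertices and 4 edges, delete both glued faces → V=40, E=62, F=24.
Check: V − E + F = 40 − 62 + 24 = 2.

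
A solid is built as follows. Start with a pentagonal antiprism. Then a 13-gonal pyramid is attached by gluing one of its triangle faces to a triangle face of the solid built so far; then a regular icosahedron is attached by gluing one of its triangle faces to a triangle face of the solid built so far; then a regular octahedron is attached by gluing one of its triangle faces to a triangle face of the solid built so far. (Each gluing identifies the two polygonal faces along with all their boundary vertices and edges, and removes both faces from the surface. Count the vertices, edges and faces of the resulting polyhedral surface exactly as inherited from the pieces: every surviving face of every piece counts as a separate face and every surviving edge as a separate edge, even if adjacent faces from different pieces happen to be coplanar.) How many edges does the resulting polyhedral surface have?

A pentagonal antiprism: V=10, E=20, F=12.
Attach a 13-gonal pyramid (V=14, E=26, F=14) along a 3-gon: merge 3 vertices and 3 edges, delete both glued faces → V=21, E=43, F=24.
Attach a regular icosahedron (V=12, E=30, F=20) along a 3-gon: merge 3 vertices and 3 edges, delete both glued faces → V=30, E=70, F=42.
Attach a regular octahedron (V=6, E=12, F=8) along a 3-gon: merge 3 vertices and 3 edges, delete both glued faces → V=33, E=79, F=48.
Check: V − E + F = 33 − 79 + 48 = 2.

79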